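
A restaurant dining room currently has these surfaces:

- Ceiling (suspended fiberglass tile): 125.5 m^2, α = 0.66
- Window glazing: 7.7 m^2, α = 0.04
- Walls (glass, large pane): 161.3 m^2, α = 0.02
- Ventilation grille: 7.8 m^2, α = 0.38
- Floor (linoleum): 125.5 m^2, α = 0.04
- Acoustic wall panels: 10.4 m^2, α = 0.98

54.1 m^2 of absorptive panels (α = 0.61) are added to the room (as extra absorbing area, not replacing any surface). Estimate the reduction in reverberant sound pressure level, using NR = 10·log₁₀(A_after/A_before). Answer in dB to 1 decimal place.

1.2 dB

Equivalent absorption area: A_before = 125.5·0.66 + 7.7·0.04 + 161.3·0.02 + 7.8·0.38 + 125.5·0.04 + 10.4·0.98 = 104.540 m^2.
Added absorption = 54.1 × 0.61 = 33.001 sabins.
New total A_after = 137.541 sabins.
Reduction = 10 log₁₀(A_after/A_before) = 10 log₁₀(1.3157) = 1.2 dB.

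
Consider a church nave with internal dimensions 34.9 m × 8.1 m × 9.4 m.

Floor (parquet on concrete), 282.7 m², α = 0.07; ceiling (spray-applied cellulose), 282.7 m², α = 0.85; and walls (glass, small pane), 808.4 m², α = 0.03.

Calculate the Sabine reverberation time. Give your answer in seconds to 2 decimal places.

1.50 s

Equivalent absorption area: A = 282.7*0.07 + 282.7*0.85 + 808.4*0.03 = 284.336 m².
Volume V = 34.9 × 8.1 × 9.4 = 2657.286 m³.
Sabine: RT60 = 0.161 × 2657.286 / 284.336 = 1.50 s.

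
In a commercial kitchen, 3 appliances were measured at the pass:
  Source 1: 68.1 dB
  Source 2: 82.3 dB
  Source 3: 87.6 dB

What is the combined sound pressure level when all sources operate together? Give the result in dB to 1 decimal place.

88.8 dB

Σ 10^(Lᵢ/10) = 7.517e+08.
Combined level = 10 log₁₀(7.517e+08) = 88.8 dB.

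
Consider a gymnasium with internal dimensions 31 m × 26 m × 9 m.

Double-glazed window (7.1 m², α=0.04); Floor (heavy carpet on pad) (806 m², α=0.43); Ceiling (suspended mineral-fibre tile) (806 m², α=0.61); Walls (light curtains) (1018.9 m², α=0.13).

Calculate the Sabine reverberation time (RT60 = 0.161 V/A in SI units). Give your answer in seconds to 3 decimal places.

1.203 s

A = Σ Sᵢαᵢ = 7.1*0.04 + 806*0.43 + 806*0.61 + 1018.9*0.13 = 970.981 sabins.
V = 31·26·9 = 7254 m³.
RT60 = 0.161 · V / A = 0.161 × 7254 / 970.981 = 1.203 s.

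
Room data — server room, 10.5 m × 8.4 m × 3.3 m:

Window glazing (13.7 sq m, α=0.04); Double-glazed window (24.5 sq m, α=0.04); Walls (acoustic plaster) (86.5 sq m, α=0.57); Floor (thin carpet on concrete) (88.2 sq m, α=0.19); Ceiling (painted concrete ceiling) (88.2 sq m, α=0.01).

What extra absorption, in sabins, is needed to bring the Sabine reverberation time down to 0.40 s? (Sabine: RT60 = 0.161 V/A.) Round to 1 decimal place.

Summing Sᵢαᵢ: 0.548 + 0.980 + 49.305 + 16.758 + 0.882 → A₁ = 68.473 sabins.
For T = 0.40 s, need A₂ = 0.161·V/T = 0.161·291.06/0.40 = 117.152 sabins.
ΔA = A₂ − A₁ = 117.152 − 68.473 = 48.7 sabins.

48.7 sabins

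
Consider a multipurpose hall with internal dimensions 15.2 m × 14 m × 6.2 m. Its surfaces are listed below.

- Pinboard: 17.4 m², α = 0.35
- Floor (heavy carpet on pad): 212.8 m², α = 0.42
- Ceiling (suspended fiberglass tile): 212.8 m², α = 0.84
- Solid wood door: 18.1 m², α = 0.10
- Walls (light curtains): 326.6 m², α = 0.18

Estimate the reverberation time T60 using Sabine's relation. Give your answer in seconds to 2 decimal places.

0.63 sec

A = Σ Sᵢαᵢ = 17.4×0.35 + 212.8×0.42 + 212.8×0.84 + 18.1×0.10 + 326.6×0.18 = 334.816 sabins.
Room volume: 1319.36 m³.
Sabine: RT60 = 0.161 × 1319.36 / 334.816 = 0.63 s.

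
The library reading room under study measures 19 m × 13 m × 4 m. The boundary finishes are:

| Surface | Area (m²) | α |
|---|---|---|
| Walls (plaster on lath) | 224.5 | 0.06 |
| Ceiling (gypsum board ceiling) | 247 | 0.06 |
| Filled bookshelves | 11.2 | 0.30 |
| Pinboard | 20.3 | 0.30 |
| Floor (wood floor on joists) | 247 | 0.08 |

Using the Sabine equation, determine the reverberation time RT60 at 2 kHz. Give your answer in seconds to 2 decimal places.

2.77 seconds

A = Σ Sᵢαᵢ = 224.5·0.06 + 247·0.06 + 11.2·0.30 + 20.3·0.30 + 247·0.08 = 57.500 sabins.
Volume V = 19 × 13 × 4 = 988 m³.
T = 0.161 V/A = 0.161·988/57.500 = 2.77 s.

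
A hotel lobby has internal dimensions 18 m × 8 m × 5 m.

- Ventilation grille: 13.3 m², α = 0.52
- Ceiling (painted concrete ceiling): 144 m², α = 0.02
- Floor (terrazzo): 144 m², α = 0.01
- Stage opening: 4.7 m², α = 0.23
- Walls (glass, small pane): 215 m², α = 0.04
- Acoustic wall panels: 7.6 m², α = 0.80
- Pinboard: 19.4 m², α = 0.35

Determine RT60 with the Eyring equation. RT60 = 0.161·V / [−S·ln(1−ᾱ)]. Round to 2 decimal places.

3.32 sec

S = Σ Sᵢ = 548.0 m².
Σ(Sᵢαᵢ) = 13.3×0.52 + 144×0.02 + 144×0.01 + 4.7×0.23 + 215×0.04 + 7.6×0.80 + 19.4×0.35 = 33.787.
Mean coefficient ᾱ = A/S = 0.0617.
Eyring denominator: −S ln(1−ᾱ) = 34.900.
V = 18 × 8 × 5 = 720 m³.
RT60 = 0.161 × 720 / 34.900 = 3.32 s.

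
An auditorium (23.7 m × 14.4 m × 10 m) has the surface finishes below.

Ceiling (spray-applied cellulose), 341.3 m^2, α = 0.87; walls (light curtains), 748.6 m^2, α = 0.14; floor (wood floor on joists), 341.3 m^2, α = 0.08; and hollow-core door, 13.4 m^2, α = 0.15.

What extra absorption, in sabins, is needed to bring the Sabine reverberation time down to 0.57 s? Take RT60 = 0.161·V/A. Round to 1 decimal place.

532.9 sabins

Equivalent absorption area: A₁ = 341.3*0.87 + 748.6*0.14 + 341.3*0.08 + 13.4*0.15 = 431.049 m^2.
Target A₂ = 0.161·3412.8/0.57 = 963.966 sabins (V = 3412.8 m³).
Additional absorption ΔA = 963.966 − 431.049 = 532.9 sabins.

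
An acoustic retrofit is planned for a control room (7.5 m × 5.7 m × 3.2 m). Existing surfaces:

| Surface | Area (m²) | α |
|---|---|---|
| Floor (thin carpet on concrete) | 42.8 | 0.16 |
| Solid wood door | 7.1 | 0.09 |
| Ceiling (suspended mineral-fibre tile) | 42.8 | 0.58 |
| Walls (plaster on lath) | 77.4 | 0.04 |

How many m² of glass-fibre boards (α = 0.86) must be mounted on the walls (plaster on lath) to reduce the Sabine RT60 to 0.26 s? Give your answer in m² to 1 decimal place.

60.1

Summing Sᵢαᵢ: 6.848 + 0.639 + 24.824 + 3.096 → A₁ = 35.407 sabins.
V = 136.8 m³. Target absorption A₂ = 0.161 × 136.8 / 0.26 = 84.711 sabins.
ΔA needed = 84.711 − 35.407 = 49.304 sabins.
Each m² of panel replacing the walls (plaster on lath) adds (0.86 − 0.04) = 0.82 sabins.
Area = ΔA/Δα = 49.304/0.82 = 60.1 m².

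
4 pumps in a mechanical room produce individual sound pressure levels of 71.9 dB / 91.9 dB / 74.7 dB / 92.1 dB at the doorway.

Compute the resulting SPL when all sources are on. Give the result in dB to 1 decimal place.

95.1 dB

Converting to relative power and adding: 10^(71.9/10) + 10^(91.9/10) + 10^(74.7/10) + 10^(92.1/10) = 3.216e+09.
L_total = 10·log₁₀(3.216e+09) = 95.1 dB.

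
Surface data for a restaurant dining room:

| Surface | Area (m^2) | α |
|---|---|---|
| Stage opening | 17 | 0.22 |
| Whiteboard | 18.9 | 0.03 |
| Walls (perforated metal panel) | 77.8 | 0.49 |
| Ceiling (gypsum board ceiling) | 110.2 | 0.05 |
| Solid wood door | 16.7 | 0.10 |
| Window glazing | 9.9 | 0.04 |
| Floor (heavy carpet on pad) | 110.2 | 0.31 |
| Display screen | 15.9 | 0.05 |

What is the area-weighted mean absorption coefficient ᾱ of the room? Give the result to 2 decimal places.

0.23

S = Σ Sᵢ = 17 + 18.9 + 77.8 + 110.2 + 16.7 + 9.9 + 110.2 + 15.9 = 376.6 m^2.
Weighted sum Σ Sα = 84.962.
ᾱ = 84.962 / 376.6 = 0.23.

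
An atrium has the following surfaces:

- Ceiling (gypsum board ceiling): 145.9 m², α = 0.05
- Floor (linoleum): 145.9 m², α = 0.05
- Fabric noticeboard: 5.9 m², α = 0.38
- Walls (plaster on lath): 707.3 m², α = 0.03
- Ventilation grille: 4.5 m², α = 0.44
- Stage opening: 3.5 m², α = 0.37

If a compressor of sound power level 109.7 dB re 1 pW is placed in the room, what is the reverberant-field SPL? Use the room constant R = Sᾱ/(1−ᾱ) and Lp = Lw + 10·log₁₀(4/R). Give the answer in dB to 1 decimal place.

Σ(Sᵢαᵢ) = 145.9·0.05 + 145.9·0.05 + 5.9·0.38 + 707.3·0.03 + 4.5·0.44 + 3.5·0.37 = 41.326; total area S = 1013.0 m².
ᾱ = 41.326/1013.0 = 0.0408; R = Sᾱ/(1−ᾱ) = 41.326/(1−0.0408) = 43.084 m².
Lp = Lw + 10 log₁₀(4/R) = 109.7 -10.32 = 99.4 dB.

99.4 dB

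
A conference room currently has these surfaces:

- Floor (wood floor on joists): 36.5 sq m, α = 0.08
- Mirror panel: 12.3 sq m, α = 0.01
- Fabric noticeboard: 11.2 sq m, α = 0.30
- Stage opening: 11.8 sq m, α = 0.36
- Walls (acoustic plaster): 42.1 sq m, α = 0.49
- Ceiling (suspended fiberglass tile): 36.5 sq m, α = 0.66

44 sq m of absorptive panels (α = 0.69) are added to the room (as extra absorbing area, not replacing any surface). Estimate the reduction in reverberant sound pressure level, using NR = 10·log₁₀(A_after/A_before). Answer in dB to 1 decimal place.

1.9 dB

Total absorption A_before = 36.5*0.08 + 12.3*0.01 + 11.2*0.30 + 11.8*0.36 + 42.1*0.49 + 36.5*0.66
  = 2.920 + 0.123 + 3.360 + 4.248 + 20.629 + 24.090 = 55.370 sq m sabins.
Added absorption = 44 × 0.69 = 30.360 sabins.
A_after = 55.370 + 30.360 = 85.730 sabins.
NR = 10·log₁₀(85.730/55.370) = 1.9 dB.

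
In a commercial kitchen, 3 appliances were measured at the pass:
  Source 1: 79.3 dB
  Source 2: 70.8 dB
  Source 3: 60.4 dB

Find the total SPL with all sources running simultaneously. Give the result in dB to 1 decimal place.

Converting to relative power and adding: 10^(79.3/10) + 10^(70.8/10) + 10^(60.4/10) = 9.823e+07.
Combined level = 10 log₁₀(9.823e+07) = 79.9 dB.

79.9 dB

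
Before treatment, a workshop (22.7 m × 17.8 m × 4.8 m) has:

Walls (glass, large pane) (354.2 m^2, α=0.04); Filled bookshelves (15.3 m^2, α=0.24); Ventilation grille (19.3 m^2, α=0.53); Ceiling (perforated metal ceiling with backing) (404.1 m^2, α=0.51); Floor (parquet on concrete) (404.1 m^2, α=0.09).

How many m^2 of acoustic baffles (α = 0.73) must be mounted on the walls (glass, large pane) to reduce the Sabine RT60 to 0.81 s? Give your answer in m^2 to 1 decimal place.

Summing Sᵢαᵢ: 14.168 + 3.672 + 10.229 + 206.091 + 36.369 → A₁ = 270.529 sabins.
Required A₂ = 0.161·1939.488/0.81 = 385.503 sabins.
ΔA needed = 385.503 − 270.529 = 114.974 sabins.
Net gain per m^2: Δα = 0.73 − 0.04 = 0.69.
Panel area = 114.974 / 0.69 = 166.6 m^2.

166.6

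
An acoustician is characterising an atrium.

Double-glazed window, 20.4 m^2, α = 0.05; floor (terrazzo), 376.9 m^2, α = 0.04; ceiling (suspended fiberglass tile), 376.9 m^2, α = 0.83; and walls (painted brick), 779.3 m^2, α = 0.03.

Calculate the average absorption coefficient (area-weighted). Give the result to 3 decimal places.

0.227

S = Σ Sᵢ = 20.4 + 376.9 + 376.9 + 779.3 = 1553.5 m^2.
Σ(Sᵢαᵢ) = 20.4*0.05 + 376.9*0.04 + 376.9*0.83 + 779.3*0.03 = 352.302.
ᾱ = A/S = 0.227.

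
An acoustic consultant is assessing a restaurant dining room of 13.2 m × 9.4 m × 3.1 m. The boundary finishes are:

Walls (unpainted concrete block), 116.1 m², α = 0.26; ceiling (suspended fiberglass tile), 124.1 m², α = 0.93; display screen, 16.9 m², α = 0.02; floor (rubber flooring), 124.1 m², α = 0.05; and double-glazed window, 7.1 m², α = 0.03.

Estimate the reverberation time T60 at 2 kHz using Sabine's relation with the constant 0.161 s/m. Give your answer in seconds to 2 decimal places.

Summing Sᵢαᵢ: 30.186 + 115.413 + 0.338 + 6.205 + 0.213 → A = 152.355 sabins.
Volume V = 13.2 × 9.4 × 3.1 = 384.648 m³.
Sabine: RT60 = 0.161 × 384.648 / 152.355 = 0.41 s.

0.41 sec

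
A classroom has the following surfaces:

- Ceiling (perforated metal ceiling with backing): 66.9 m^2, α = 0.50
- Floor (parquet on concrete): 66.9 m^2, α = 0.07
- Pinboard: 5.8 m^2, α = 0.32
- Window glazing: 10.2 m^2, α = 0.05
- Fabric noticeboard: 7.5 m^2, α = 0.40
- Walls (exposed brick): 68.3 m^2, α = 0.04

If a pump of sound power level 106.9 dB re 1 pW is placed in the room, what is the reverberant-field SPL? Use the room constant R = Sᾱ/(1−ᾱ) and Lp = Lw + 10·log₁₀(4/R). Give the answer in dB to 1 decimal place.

A = 46.231 sabins; S = 225.6 m^2.
ᾱ = 0.2049, so room constant R = A/(1−ᾱ) = 58.145 m^2.
Lp = 106.9 + 10·log₁₀(4/58.145) = 106.9 + (-11.62) = 95.3 dB.

95.3 dB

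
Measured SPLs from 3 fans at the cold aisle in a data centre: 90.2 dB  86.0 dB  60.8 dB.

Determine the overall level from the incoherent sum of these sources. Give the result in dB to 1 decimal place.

Sum in the linear (power) domain: Σ 10^(Lᵢ/10) = 10^(90.2/10) + 10^(86.0/10) + 10^(60.8/10) = 1.446e+09.
Combined level = 10 log₁₀(1.446e+09) = 91.6 dB.

91.6 dB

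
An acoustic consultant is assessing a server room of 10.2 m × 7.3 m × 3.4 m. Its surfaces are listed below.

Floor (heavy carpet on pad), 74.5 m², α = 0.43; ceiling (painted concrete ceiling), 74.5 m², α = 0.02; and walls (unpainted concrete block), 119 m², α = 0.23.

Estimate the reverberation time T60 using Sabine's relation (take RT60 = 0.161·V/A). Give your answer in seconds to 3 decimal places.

0.669 seconds

Summing Sᵢαᵢ: 32.035 + 1.490 + 27.370 → A = 60.895 sabins.
Room volume: 253.164 m³.
RT60 = 0.161 · V / A = 0.161 × 253.164 / 60.895 = 0.669 s.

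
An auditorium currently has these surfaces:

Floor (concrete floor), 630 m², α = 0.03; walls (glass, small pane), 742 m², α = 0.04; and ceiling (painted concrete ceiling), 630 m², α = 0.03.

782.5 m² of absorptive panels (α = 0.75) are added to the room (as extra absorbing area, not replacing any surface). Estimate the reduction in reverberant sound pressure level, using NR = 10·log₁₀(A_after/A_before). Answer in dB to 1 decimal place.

9.9 dB

A_before = Σ Sᵢαᵢ = 630·0.03 + 742·0.04 + 630·0.03 = 67.480 sabins.
Added absorption = 782.5 × 0.75 = 586.875 sabins.
A_after = 67.480 + 586.875 = 654.355 sabins.
NR = 10·log₁₀(654.355/67.480) = 9.9 dB.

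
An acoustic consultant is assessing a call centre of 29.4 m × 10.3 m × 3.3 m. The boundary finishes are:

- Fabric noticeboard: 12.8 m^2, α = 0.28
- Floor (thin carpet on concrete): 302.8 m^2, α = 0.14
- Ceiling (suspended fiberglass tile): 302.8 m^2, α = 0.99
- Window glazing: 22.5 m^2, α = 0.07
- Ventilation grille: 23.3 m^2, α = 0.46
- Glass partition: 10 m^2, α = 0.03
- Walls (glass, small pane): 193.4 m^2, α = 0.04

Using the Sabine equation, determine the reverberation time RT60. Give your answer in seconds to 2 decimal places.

0.44 seconds

A = Σ Sᵢαᵢ = 12.8*0.28 + 302.8*0.14 + 302.8*0.99 + 22.5*0.07 + 23.3*0.46 + 10*0.03 + 193.4*0.04 = 366.077 sabins.
Volume V = 29.4 × 10.3 × 3.3 = 999.306 m³.
Sabine: RT60 = 0.161 × 999.306 / 366.077 = 0.44 s.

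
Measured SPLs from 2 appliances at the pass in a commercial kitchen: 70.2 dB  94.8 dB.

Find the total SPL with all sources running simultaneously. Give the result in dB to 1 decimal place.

94.8 dB

Sum in the linear (power) domain: Σ 10^(Lᵢ/10) = 10^(70.2/10) + 10^(94.8/10) = 3.03e+09.
Back to dB: 10·log₁₀ Σ = 94.8 dB.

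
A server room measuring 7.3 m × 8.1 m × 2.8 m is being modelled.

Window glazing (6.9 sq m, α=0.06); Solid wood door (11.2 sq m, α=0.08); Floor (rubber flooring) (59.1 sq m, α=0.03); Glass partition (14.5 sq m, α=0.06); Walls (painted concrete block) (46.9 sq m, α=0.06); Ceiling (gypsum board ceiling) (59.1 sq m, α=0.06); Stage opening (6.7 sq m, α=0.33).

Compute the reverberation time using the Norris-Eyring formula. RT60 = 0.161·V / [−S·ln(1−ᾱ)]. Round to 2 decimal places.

2.06 seconds

Total surface area S = 6.9 + 11.2 + 59.1 + 14.5 + 46.9 + 59.1 + 6.7 = 204.4 sq m.
Absorption A = 6.9×0.06 + 11.2×0.08 + 59.1×0.03 + 14.5×0.06 + 46.9×0.06 + 59.1×0.06 + 6.7×0.33 = 12.524 sabins.
ᾱ = 12.524 / 204.4 = 0.0613.
−S·ln(1−ᾱ) = −204.4 × ln(1 − 0.0613) = 12.930.
V = 7.3 × 8.1 × 2.8 = 165.564 m³.
RT60 = 0.161 × 165.564 / 12.930 = 2.06 s.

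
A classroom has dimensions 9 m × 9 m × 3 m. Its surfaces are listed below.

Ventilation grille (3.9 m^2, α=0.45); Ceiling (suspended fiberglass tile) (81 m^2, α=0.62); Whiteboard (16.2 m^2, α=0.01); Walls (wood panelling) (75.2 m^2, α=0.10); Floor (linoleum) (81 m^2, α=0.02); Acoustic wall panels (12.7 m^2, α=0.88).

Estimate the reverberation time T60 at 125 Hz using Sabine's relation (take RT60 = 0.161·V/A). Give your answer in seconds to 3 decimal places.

Total absorption A = 3.9*0.45 + 81*0.62 + 16.2*0.01 + 75.2*0.10 + 81*0.02 + 12.7*0.88
  = 1.755 + 50.220 + 0.162 + 7.520 + 1.620 + 11.176 = 72.453 m^2 sabins.
Volume V = 9 × 9 × 3 = 243 m³.
RT60 = 0.161 · V / A = 0.161 × 243 / 72.453 = 0.540 s.

0.540 s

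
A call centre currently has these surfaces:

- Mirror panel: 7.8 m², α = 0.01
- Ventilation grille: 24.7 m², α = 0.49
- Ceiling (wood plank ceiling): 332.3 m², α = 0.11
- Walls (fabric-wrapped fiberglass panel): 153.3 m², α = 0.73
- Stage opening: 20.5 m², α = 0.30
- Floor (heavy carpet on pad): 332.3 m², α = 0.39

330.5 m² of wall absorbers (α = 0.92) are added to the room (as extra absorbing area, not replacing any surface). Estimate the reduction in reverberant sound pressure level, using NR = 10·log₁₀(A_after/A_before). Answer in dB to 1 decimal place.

Total absorption A_before = 7.8*0.01 + 24.7*0.49 + 332.3*0.11 + 153.3*0.73 + 20.5*0.30 + 332.3*0.39
  = 0.078 + 12.103 + 36.553 + 111.909 + 6.150 + 129.597 = 296.390 m² sabins.
Treatment contributes 330.5·0.92 = 304.060 sabins.
New total A_after = 600.450 sabins.
NR = 10·log₁₀(600.450/296.390) = 3.1 dB.

3.1 dB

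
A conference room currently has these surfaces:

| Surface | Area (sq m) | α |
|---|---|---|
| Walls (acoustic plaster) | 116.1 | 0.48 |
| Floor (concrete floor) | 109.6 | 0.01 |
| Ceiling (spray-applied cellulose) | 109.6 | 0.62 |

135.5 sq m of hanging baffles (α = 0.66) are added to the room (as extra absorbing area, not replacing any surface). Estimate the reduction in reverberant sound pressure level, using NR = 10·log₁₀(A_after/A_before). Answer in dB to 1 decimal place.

Total absorption A_before = 116.1·0.48 + 109.6·0.01 + 109.6·0.62
  = 55.728 + 1.096 + 67.952 = 124.776 sq m sabins.
Added absorption = 135.5 × 0.66 = 89.430 sabins.
A_after = 124.776 + 89.430 = 214.206 sabins.
NR = 10·log₁₀(214.206/124.776) = 2.3 dB.

2.3 dB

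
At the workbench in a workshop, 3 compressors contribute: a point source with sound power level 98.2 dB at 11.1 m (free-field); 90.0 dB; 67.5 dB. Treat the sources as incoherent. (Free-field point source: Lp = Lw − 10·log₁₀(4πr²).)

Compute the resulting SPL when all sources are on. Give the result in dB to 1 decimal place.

90.0 dB

Source at 11.1 m: Lp = 98.2 − 10·log₁₀(4π·11.1²) = 98.2 − 10·log₁₀(1548.303) = 66.3 dB.
Converting to relative power and adding: 10^(66.3/10) + 10^(90.0/10) + 10^(67.5/10) = 1.01e+09.
Combined level = 10 log₁₀(1.01e+09) = 90.0 dB.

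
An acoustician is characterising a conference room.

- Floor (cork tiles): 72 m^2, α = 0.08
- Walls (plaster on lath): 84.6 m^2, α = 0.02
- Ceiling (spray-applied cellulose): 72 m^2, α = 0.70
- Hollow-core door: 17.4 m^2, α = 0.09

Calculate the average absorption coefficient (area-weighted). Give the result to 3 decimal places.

0.242

Total surface area S = 246.0 m^2.
A = 72*0.08 + 84.6*0.02 + 72*0.70 + 17.4*0.09 = 59.418 sabins.
ᾱ = A/S = 0.242.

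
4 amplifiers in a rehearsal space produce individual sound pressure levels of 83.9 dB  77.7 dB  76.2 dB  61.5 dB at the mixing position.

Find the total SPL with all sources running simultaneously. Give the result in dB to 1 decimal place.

Sum in the linear (power) domain: Σ 10^(Lᵢ/10) = 10^(83.9/10) + 10^(77.7/10) + 10^(76.2/10) + 10^(61.5/10) = 3.475e+08.
L_total = 10·log₁₀(3.475e+08) = 85.4 dB.

85.4 dB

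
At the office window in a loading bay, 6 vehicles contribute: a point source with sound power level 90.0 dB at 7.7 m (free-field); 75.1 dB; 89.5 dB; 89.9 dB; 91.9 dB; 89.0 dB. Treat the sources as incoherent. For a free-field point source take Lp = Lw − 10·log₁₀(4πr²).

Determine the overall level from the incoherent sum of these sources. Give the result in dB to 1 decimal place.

96.3 dB

Source at 7.7 m: Lp = 90.0 − 10·log₁₀(4π·7.7²) = 90.0 − 10·log₁₀(745.060) = 61.3 dB.
Converting to relative power and adding: 10^(61.3/10) + 10^(75.1/10) + 10^(89.5/10) + 10^(89.9/10) + 10^(91.9/10) + 10^(89.0/10) = 4.245e+09.
Back to dB: 10·log₁₀ Σ = 96.3 dB.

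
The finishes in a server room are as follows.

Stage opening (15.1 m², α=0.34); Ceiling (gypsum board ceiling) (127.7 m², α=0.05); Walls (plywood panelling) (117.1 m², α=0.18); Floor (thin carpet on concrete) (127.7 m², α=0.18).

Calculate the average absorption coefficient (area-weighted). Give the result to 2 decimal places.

S = Σ Sᵢ = 15.1 + 127.7 + 117.1 + 127.7 = 387.6 m².
Σ(Sᵢαᵢ) = 15.1×0.34 + 127.7×0.05 + 117.1×0.18 + 127.7×0.18 = 55.583.
ᾱ = A/S = 0.14.

0.14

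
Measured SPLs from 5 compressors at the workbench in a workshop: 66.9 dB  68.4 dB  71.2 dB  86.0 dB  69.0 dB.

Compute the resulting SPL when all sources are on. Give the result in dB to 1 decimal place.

86.3 dB

Converting to relative power and adding: 10^(66.9/10) + 10^(68.4/10) + 10^(71.2/10) + 10^(86.0/10) + 10^(69.0/10) = 4.31e+08.
Combined level = 10 log₁₀(4.31e+08) = 86.3 dB.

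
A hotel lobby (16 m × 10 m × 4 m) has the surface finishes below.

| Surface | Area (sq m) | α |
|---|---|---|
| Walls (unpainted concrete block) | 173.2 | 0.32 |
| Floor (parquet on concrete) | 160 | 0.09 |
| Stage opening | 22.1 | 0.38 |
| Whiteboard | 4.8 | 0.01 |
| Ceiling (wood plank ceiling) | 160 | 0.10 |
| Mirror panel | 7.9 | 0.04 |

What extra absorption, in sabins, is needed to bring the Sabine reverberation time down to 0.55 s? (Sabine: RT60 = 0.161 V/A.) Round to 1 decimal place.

Equivalent absorption area: A₁ = 173.2×0.32 + 160×0.09 + 22.1×0.38 + 4.8×0.01 + 160×0.10 + 7.9×0.04 = 94.586 sq m.
For T = 0.55 s, need A₂ = 0.161·V/T = 0.161·640/0.55 = 187.345 sabins.
Additional absorption ΔA = 187.345 − 94.586 = 92.8 sabins.

92.8 sabins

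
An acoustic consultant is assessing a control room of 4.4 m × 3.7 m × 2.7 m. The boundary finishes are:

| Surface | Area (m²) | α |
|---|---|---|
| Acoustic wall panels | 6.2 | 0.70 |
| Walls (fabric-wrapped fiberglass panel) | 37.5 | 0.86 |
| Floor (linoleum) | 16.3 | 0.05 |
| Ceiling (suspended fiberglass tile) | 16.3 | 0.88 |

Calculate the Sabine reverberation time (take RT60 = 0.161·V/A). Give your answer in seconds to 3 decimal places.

0.137 s

A = Σ Sᵢαᵢ = 6.2·0.70 + 37.5·0.86 + 16.3·0.05 + 16.3·0.88 = 51.749 sabins.
Room volume: 43.956 m³.
RT60 = 0.161 · V / A = 0.161 × 43.956 / 51.749 = 0.137 s.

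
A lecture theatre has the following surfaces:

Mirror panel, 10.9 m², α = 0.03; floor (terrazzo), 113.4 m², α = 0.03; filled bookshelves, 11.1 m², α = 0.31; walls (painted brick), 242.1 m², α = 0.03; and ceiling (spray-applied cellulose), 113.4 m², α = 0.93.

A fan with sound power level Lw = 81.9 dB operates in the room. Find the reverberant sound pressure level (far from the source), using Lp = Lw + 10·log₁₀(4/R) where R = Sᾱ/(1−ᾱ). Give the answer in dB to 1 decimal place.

Σ(Sᵢαᵢ) = 10.9×0.03 + 113.4×0.03 + 11.1×0.31 + 242.1×0.03 + 113.4×0.93 = 119.895; total area S = 490.9 m².
ᾱ = 0.2442, so room constant R = A/(1−ᾱ) = 158.633 m².
Lp = Lw + 10 log₁₀(4/R) = 81.9 -15.98 = 65.9 dB.

65.9 dB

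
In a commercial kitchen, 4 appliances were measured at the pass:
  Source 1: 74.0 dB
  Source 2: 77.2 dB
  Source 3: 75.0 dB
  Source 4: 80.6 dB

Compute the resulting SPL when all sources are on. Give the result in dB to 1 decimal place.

Converting to relative power and adding: 10^(74.0/10) + 10^(77.2/10) + 10^(75.0/10) + 10^(80.6/10) = 2.24e+08.
L_total = 10·log₁₀(2.24e+08) = 83.5 dB.

83.5 dB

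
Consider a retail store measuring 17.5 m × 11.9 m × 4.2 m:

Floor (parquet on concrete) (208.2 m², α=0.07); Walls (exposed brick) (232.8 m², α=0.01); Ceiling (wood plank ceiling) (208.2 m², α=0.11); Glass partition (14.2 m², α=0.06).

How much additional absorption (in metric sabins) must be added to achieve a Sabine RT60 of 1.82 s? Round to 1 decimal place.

Total absorption A₁ = 208.2·0.07 + 232.8·0.01 + 208.2·0.11 + 14.2·0.06
  = 14.574 + 2.328 + 22.902 + 0.852 = 40.656 m² sabins.
Target A₂ = 0.161·874.65/1.82 = 77.373 sabins (V = 874.65 m³).
Shortfall: 77.373 − 40.656 = 36.7 sabins.

36.7 sabins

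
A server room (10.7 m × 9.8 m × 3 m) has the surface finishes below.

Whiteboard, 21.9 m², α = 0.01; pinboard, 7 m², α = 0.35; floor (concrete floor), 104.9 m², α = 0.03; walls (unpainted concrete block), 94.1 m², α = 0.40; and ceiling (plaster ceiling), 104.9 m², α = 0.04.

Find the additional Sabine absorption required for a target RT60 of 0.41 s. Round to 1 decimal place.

Total absorption A₁ = 21.9·0.01 + 7·0.35 + 104.9·0.03 + 94.1·0.40 + 104.9·0.04
  = 0.219 + 2.450 + 3.147 + 37.640 + 4.196 = 47.652 m² sabins.
Target A₂ = 0.161·314.58/0.41 = 123.530 sabins (V = 314.58 m³).
Additional absorption ΔA = 123.530 − 47.652 = 75.9 sabins.

75.9 sabins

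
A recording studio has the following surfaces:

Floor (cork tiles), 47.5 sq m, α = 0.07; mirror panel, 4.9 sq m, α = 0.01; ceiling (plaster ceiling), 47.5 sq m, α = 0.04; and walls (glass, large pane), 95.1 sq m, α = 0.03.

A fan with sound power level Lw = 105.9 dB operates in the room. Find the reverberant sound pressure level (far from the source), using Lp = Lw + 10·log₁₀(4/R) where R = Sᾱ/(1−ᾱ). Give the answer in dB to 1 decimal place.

102.6 dB

Σ(Sᵢαᵢ) = 47.5·0.07 + 4.9·0.01 + 47.5·0.04 + 95.1·0.03 = 8.127; total area S = 195.0 sq m.
ᾱ = 8.127/195.0 = 0.0417; R = Sᾱ/(1−ᾱ) = 8.127/(1−0.0417) = 8.481 sq m.
Lp = 105.9 + 10·log₁₀(4/8.481) = 105.9 + (-3.26) = 102.6 dB.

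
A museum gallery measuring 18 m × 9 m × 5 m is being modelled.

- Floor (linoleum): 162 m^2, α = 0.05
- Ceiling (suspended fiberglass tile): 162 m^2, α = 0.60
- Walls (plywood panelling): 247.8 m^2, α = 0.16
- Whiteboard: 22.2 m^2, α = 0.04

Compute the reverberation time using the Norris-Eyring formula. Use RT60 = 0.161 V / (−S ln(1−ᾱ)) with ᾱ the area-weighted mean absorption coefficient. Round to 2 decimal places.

Total surface area S = 162 + 162 + 247.8 + 22.2 = 594.0 m^2.
Absorption A = 162×0.05 + 162×0.60 + 247.8×0.16 + 22.2×0.04 = 145.836 sabins.
ᾱ = 145.836 / 594.0 = 0.2455.
−S·ln(1−ᾱ) = −594.0 × ln(1 − 0.2455) = 167.330.
V = 18 × 9 × 5 = 810 m³.
T = 0.161·V/[−S·ln(1−ᾱ)] = 0.161·810/167.330 = 0.78 s.

0.78 sec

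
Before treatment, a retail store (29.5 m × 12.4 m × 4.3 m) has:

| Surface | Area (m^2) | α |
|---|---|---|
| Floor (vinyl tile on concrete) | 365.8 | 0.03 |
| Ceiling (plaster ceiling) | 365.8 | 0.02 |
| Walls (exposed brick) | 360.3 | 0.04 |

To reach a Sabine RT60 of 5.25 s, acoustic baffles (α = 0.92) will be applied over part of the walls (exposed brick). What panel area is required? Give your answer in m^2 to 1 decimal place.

Summing Sᵢαᵢ: 10.974 + 7.316 + 14.412 → A₁ = 32.702 sabins.
V = 1572.94 m³. Target absorption A₂ = 0.161 × 1572.94 / 5.25 = 48.237 sabins.
Absorption to add: 48.237 − 32.702 = 15.535 sabins.
Net gain per m^2: Δα = 0.92 − 0.04 = 0.88.
Panel area = 15.535 / 0.88 = 17.7 m^2.

17.7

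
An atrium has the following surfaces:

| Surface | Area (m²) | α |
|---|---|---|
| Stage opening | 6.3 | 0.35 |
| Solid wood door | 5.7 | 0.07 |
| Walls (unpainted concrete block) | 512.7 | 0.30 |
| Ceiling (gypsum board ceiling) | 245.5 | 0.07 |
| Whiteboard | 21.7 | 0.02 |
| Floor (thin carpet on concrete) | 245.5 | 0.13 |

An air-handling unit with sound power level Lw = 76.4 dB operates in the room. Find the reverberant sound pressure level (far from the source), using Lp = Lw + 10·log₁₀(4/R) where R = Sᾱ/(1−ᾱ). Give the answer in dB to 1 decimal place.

Σ(Sᵢαᵢ) = 6.3×0.35 + 5.7×0.07 + 512.7×0.30 + 245.5×0.07 + 21.7×0.02 + 245.5×0.13 = 205.948; total area S = 1037.4 m².
ᾱ = 205.948/1037.4 = 0.1985; R = Sᾱ/(1−ᾱ) = 205.948/(1−0.1985) = 256.953 m².
Lp = Lw + 10 log₁₀(4/R) = 76.4 -18.08 = 58.3 dB.

58.3 dB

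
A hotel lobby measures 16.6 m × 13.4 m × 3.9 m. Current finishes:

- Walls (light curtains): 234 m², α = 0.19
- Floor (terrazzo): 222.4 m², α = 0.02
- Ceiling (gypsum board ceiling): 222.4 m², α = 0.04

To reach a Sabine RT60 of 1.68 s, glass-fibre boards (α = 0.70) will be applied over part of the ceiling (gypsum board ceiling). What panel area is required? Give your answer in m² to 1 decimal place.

A₁ = Σ Sᵢαᵢ = 234·0.19 + 222.4·0.02 + 222.4·0.04 = 57.804 sabins.
V = 867.516 m³. Target absorption A₂ = 0.161 × 867.516 / 1.68 = 83.137 sabins.
Absorption to add: 83.137 − 57.804 = 25.333 sabins.
Net gain per m²: Δα = 0.70 − 0.04 = 0.66.
Area = ΔA/Δα = 25.333/0.66 = 38.4 m².

38.4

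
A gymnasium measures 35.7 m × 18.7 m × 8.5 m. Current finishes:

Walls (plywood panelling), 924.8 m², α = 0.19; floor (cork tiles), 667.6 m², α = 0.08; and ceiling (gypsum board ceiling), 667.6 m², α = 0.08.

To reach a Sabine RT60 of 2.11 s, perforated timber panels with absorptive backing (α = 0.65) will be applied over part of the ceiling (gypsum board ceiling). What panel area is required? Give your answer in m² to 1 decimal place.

A₁ = Σ Sᵢαᵢ = 924.8·0.19 + 667.6·0.08 + 667.6·0.08 = 282.528 sabins.
V = 5674.515 m³. Target absorption A₂ = 0.161 × 5674.515 / 2.11 = 432.984 sabins.
Absorption to add: 432.984 − 282.528 = 150.456 sabins.
Net gain per m²: Δα = 0.65 − 0.08 = 0.57.
Area = ΔA/Δα = 150.456/0.57 = 264.0 m².

264.0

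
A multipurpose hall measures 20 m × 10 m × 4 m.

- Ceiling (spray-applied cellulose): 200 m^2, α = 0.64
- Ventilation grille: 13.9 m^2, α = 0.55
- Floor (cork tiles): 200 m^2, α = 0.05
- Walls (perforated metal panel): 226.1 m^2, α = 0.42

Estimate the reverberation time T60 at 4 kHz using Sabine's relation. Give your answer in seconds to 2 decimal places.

0.54 sec

Summing Sᵢαᵢ: 128.000 + 7.645 + 10.000 + 94.962 → A = 240.607 sabins.
Volume V = 20 × 10 × 4 = 800 m³.
Sabine: RT60 = 0.161 × 800 / 240.607 = 0.54 s.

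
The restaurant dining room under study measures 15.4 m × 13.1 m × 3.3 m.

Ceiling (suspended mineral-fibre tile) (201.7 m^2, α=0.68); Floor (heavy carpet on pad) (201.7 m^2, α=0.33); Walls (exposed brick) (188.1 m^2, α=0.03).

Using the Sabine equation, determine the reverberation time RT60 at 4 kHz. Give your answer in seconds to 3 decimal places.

0.512 s

A = Σ Sᵢαᵢ = 201.7×0.68 + 201.7×0.33 + 188.1×0.03 = 209.360 sabins.
V = 15.4·13.1·3.3 = 665.742 m³.
T = 0.161 V/A = 0.161·665.742/209.360 = 0.512 s.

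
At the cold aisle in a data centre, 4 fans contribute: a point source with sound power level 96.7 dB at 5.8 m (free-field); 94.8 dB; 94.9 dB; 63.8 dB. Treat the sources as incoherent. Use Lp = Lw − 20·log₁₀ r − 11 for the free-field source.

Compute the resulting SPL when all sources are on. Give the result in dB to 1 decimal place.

97.9 dB

Source at 5.8 m: Lp = 96.7 − 20·log₁₀(5.8) − 11 = 70.4 dB.
Sum in the linear (power) domain: Σ 10^(Lᵢ/10) = 10^(70.4/10) + 10^(94.8/10) + 10^(94.9/10) + 10^(63.8/10) = 6.124e+09.
Combined level = 10 log₁₀(6.124e+09) = 97.9 dB.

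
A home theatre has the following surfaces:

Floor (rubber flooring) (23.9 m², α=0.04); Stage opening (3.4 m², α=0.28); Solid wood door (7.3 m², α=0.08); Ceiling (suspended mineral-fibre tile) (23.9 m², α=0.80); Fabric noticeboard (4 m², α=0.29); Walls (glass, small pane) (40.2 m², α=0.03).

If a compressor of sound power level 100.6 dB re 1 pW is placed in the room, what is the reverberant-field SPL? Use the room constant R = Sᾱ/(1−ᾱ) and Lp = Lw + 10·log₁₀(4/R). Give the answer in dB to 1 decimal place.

91.7 dB

A = 23.978 sabins; S = 102.7 m².
ᾱ = 0.2335, so room constant R = A/(1−ᾱ) = 31.282 m².
Lp = Lw + 10 log₁₀(4/R) = 100.6 -8.93 = 91.7 dB.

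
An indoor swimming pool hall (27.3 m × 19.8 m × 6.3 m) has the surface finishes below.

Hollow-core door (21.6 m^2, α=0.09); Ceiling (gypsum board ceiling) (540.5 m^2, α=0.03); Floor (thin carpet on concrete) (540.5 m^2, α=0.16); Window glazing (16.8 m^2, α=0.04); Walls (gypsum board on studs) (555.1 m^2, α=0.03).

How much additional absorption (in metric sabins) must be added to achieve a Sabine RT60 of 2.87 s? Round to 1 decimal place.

69.1 sabins

Equivalent absorption area: A₁ = 21.6×0.09 + 540.5×0.03 + 540.5×0.16 + 16.8×0.04 + 555.1×0.03 = 121.964 m^2.
Target A₂ = 0.161·3405.402/2.87 = 191.035 sabins (V = 3405.402 m³).
Shortfall: 191.035 − 121.964 = 69.1 sabins.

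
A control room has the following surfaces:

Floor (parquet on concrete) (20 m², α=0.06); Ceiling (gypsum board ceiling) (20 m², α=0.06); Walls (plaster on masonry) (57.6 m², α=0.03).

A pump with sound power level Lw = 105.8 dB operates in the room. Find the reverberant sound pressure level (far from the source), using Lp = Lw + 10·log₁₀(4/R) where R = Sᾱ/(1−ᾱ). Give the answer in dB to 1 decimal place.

105.5 dB

Σ(Sᵢαᵢ) = 20·0.06 + 20·0.06 + 57.6·0.03 = 4.128; total area S = 97.6 m².
ᾱ = 0.0423, so room constant R = A/(1−ᾱ) = 4.310 m².
Lp = Lw + 10 log₁₀(4/R) = 105.8 -0.32 = 105.5 dB.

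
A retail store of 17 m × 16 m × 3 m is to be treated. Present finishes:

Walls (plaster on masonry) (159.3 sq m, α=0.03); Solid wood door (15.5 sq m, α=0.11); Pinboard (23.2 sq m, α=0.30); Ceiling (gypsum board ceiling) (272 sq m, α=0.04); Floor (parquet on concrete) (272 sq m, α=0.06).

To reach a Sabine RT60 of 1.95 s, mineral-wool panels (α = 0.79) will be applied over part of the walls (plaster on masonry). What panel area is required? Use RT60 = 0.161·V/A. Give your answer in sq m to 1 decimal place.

35.2

Total absorption A₁ = 159.3*0.03 + 15.5*0.11 + 23.2*0.30 + 272*0.04 + 272*0.06
  = 4.779 + 1.705 + 6.960 + 10.880 + 16.320 = 40.644 sq m sabins.
V = 816 m³. Target absorption A₂ = 0.161 × 816 / 1.95 = 67.372 sabins.
ΔA needed = 67.372 − 40.644 = 26.728 sabins.
Each sq m of panel replacing the walls (plaster on masonry) adds (0.79 − 0.03) = 0.76 sabins.
Panel area = 26.728 / 0.76 = 35.2 sq m.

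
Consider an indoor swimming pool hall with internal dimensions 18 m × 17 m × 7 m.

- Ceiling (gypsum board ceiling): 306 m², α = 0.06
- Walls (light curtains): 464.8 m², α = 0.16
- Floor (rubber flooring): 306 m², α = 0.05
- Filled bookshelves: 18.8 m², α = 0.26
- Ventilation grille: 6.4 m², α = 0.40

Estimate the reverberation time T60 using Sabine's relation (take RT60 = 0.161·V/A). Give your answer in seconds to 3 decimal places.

Summing Sᵢαᵢ: 18.360 + 74.368 + 15.300 + 4.888 + 2.560 → A = 115.476 sabins.
Volume V = 18 × 17 × 7 = 2142 m³.
T = 0.161 V/A = 0.161·2142/115.476 = 2.986 s.

2.986 seconds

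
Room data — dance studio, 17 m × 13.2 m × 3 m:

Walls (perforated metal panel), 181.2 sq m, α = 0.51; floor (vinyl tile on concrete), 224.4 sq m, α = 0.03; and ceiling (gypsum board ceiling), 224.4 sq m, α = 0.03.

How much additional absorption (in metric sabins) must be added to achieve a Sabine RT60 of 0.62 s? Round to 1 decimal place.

Summing Sᵢαᵢ: 92.412 + 6.732 + 6.732 → A₁ = 105.876 sabins.
V = 673.2 m³. Required absorption A₂ = 0.161 × 673.2 / 0.62 = 174.815 sabins.
Additional absorption ΔA = 174.815 − 105.876 = 68.9 sabins.

68.9 sabins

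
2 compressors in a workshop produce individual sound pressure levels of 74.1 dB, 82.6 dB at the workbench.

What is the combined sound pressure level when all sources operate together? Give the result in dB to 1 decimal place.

Sum in the linear (power) domain: Σ 10^(Lᵢ/10) = 10^(74.1/10) + 10^(82.6/10) = 2.077e+08.
L_total = 10·log₁₀(2.077e+08) = 83.2 dB.

83.2 dB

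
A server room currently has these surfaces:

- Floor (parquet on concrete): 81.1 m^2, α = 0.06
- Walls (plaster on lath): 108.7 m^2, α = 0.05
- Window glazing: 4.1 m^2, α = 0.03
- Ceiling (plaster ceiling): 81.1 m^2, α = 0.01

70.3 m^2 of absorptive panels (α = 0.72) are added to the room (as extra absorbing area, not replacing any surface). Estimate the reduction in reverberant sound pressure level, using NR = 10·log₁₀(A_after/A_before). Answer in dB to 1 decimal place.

7.4 dB

A_before = Σ Sᵢαᵢ = 81.1·0.06 + 108.7·0.05 + 4.1·0.03 + 81.1·0.01 = 11.235 sabins.
Treatment contributes 70.3·0.72 = 50.616 sabins.
A_after = 11.235 + 50.616 = 61.851 sabins.
NR = 10·log₁₀(61.851/11.235) = 7.4 dB.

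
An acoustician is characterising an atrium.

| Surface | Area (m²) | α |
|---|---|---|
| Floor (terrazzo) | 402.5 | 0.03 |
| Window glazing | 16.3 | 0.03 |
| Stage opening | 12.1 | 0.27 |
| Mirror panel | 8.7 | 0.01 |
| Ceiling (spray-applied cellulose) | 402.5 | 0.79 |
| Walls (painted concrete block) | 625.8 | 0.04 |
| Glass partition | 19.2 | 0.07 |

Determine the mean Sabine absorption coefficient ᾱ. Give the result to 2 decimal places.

0.24

Total surface area S = 1487.1 m².
A = 402.5*0.03 + 16.3*0.03 + 12.1*0.27 + 8.7*0.01 + 402.5*0.79 + 625.8*0.04 + 19.2*0.07 = 360.269 sabins.
ᾱ = 360.269 / 1487.1 = 0.24.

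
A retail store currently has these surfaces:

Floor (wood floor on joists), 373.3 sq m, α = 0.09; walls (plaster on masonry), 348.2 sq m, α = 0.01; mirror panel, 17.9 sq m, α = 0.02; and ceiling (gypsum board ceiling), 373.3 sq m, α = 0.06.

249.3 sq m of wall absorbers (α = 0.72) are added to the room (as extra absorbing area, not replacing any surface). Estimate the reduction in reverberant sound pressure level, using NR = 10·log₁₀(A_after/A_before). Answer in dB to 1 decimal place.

6.0 dB

Equivalent absorption area: A_before = 373.3*0.09 + 348.2*0.01 + 17.9*0.02 + 373.3*0.06 = 59.835 sq m.
Added absorption = 249.3 × 0.72 = 179.496 sabins.
A_after = 59.835 + 179.496 = 239.331 sabins.
Reduction = 10 log₁₀(A_after/A_before) = 10 log₁₀(3.9998) = 6.0 dB.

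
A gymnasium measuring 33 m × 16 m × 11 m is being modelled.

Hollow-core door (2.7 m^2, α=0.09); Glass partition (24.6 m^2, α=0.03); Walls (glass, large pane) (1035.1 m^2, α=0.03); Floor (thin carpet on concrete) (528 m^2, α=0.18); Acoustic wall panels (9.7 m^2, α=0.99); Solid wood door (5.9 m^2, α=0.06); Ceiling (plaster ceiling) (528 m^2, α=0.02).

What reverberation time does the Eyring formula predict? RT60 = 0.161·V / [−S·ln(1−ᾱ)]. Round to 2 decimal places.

6.11 seconds

S = Σ Sᵢ = 2134.0 m^2.
Σ(Sᵢαᵢ) = 2.7·0.09 + 24.6·0.03 + 1035.1·0.03 + 528·0.18 + 9.7·0.99 + 5.9·0.06 + 528·0.02 = 147.591.
Mean coefficient ᾱ = A/S = 0.0692.
Eyring denominator: −S ln(1−ᾱ) = 153.031.
V = 33 × 16 × 11 = 5808 m³.
RT60 = 0.161 × 5808 / 153.031 = 6.11 s.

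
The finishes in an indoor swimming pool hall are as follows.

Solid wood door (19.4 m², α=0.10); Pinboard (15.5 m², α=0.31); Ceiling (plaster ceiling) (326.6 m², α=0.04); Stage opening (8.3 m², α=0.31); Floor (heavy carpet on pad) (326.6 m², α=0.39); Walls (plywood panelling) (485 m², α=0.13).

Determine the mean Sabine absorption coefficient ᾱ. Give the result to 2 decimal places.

0.18

Total surface area S = 1181.4 m².
Σ(Sᵢαᵢ) = 19.4·0.10 + 15.5·0.31 + 326.6·0.04 + 8.3·0.31 + 326.6·0.39 + 485·0.13 = 212.806.
ᾱ = 212.806 / 1181.4 = 0.18.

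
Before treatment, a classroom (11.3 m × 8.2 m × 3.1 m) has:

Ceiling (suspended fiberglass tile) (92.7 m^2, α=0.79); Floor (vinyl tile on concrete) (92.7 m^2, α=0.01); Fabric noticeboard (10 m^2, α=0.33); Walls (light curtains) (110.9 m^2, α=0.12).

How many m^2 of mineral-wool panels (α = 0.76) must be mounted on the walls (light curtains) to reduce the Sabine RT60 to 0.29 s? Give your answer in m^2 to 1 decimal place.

107.3

Total absorption A₁ = 92.7×0.79 + 92.7×0.01 + 10×0.33 + 110.9×0.12
  = 73.233 + 0.927 + 3.300 + 13.308 = 90.768 m^2 sabins.
V = 287.246 m³. Target absorption A₂ = 0.161 × 287.246 / 0.29 = 159.471 sabins.
Absorption to add: 159.471 − 90.768 = 68.703 sabins.
Net gain per m^2: Δα = 0.76 − 0.12 = 0.64.
Panel area = 68.703 / 0.64 = 107.3 m^2.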